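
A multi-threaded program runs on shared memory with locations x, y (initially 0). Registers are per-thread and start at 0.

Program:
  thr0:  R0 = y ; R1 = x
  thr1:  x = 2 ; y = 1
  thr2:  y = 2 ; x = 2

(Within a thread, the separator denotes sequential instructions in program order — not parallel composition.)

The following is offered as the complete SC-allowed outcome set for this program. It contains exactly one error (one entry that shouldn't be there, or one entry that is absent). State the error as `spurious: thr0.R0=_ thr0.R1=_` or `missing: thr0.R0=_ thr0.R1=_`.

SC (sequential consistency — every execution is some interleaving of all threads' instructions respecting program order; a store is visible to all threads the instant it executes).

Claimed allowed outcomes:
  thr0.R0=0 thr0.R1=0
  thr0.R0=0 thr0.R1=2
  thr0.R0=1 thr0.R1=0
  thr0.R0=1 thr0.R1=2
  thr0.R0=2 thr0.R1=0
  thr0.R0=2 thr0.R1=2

spurious: thr0.R0=1 thr0.R1=0

outcome vector order: (thr0.R0,thr0.R1)
[SC] allowed = {0/0; 0/2; 1/2; 2/0; 2/2}
claimed∖SC = {1/0}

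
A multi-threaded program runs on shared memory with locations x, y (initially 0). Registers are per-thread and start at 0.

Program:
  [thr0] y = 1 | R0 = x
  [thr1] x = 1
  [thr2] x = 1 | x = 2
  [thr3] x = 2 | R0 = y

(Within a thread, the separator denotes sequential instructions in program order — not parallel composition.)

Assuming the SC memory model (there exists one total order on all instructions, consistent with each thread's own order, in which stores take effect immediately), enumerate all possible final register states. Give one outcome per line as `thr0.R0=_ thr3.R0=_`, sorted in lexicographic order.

thr0.R0=0 thr3.R0=1
thr0.R0=1 thr3.R0=0
thr0.R0=1 thr3.R0=1
thr0.R0=2 thr3.R0=0
thr0.R0=2 thr3.R0=1

outcome vector order: (thr0.R0,thr3.R0)
|SC outcomes| = 5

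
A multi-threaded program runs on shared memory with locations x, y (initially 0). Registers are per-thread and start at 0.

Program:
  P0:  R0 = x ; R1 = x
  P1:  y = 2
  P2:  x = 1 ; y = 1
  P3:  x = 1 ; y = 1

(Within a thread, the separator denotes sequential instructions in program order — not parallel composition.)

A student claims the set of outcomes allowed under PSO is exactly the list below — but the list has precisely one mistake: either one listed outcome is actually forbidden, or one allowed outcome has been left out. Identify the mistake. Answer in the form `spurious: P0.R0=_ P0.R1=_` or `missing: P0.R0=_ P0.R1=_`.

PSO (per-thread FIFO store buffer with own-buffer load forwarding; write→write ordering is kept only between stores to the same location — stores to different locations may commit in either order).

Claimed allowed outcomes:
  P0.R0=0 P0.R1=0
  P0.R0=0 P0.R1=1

outcome vector order: (P0.R0,P0.R1)
PSO (3): <0 0> <0 1> <1 1>
PSO∖claimed = {<1 1>}

missing: P0.R0=1 P0.R1=1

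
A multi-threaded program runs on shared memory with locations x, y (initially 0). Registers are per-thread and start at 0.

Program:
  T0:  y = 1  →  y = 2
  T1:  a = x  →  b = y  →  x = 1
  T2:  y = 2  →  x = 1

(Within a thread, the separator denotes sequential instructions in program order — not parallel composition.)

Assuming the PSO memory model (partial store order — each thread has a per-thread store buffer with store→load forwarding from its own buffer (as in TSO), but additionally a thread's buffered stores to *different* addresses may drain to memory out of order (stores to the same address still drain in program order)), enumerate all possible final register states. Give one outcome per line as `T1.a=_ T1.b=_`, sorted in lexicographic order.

outcome vector order: (T1.a,T1.b)
|PSO outcomes| = 6

T1.a=0 T1.b=0
T1.a=0 T1.b=1
T1.a=0 T1.b=2
T1.a=1 T1.b=0
T1.a=1 T1.b=1
T1.a=1 T1.b=2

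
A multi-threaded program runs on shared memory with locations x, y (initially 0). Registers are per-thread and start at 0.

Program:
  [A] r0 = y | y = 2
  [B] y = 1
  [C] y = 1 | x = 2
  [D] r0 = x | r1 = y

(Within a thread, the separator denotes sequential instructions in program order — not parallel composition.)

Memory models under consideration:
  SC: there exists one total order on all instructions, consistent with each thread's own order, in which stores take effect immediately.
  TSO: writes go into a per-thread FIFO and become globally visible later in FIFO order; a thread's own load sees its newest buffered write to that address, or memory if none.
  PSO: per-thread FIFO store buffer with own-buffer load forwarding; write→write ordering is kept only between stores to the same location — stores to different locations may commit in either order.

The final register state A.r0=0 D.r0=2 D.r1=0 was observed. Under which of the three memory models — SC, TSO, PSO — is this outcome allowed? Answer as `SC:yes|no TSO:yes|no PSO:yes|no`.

outcome vector order: (A.r0,D.r0,D.r1)
SC (10): 000, 001, 002, 021, 022, 100, 101, 102, 121, 122
TSO (10): 000, 001, 002, 021, 022, 100, 101, 102, 121, 122
PSO (12): 000, 001, 002, 020, 021, 022, 100, 101, 102, 120, 121, 122
target 020 ∈ {PSO}

SC:no TSO:no PSO:yes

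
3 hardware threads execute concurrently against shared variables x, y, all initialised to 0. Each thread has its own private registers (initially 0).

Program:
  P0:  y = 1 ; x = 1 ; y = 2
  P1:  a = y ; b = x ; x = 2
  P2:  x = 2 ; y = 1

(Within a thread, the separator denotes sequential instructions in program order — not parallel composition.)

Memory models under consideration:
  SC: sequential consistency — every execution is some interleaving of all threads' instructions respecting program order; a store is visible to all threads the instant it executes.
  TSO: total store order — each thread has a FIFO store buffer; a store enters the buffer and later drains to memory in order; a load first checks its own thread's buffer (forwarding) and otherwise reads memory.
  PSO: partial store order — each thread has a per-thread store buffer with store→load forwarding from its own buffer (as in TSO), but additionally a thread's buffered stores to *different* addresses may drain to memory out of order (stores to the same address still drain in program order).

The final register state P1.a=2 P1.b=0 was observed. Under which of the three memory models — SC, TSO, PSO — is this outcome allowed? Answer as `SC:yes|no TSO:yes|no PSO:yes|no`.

outcome vector order: (P1.a,P1.b)
SC (8): <0 0> <0 1> <0 2> <1 0> <1 1> <1 2> <2 1> <2 2>
TSO (8): <0 0> <0 1> <0 2> <1 0> <1 1> <1 2> <2 1> <2 2>
PSO (9): <0 0> <0 1> <0 2> <1 0> <1 1> <1 2> <2 0> <2 1> <2 2>
target <2 0> ∈ {PSO}

SC:no TSO:no PSO:yes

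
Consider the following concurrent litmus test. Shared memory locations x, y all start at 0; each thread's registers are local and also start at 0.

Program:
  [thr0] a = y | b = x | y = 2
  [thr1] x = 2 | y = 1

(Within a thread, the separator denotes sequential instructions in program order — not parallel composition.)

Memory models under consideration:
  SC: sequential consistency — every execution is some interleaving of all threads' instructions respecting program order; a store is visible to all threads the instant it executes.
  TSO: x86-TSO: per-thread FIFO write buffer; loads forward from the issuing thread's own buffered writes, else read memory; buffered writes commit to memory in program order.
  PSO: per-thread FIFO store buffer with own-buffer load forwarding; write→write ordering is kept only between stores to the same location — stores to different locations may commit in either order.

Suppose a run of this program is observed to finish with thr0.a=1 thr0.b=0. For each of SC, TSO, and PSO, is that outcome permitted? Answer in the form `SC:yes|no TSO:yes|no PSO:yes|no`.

SC:no TSO:no PSO:yes

outcome vector order: (thr0.a,thr0.b)
SC: 3 outcomes — {<0 0>; <0 2>; <1 2>}
TSO: 3 outcomes — {<0 0>; <0 2>; <1 2>}
PSO: 4 outcomes — {<0 0>; <0 2>; <1 0>; <1 2>}
target <1 0> ∈ {PSO}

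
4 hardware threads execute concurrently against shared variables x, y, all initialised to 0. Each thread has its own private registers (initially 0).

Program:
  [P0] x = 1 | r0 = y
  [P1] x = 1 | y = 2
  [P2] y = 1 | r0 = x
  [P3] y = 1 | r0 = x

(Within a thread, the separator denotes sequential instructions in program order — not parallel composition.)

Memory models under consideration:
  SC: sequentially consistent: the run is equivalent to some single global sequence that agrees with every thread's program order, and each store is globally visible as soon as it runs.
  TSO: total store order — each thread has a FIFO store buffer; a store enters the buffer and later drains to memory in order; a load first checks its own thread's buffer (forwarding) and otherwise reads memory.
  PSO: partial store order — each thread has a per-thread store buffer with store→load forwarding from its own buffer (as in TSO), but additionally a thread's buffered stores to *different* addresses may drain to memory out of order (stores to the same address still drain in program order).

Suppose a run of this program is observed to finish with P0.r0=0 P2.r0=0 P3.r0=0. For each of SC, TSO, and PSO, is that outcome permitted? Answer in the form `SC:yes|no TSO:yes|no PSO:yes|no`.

SC:no TSO:yes PSO:yes

outcome vector order: (P0.r0,P2.r0,P3.r0)
[SC] allowed = {(0,1,1), (1,0,0), (1,0,1), (1,1,0), (1,1,1), (2,0,0), (2,0,1), (2,1,0), (2,1,1)}
[TSO] allowed = {(0,0,0), (0,0,1), (0,1,0), (0,1,1), (1,0,0), (1,0,1), (1,1,0), (1,1,1), (2,0,0), (2,0,1), (2,1,0), (2,1,1)}
[PSO] allowed = {(0,0,0), (0,0,1), (0,1,0), (0,1,1), (1,0,0), (1,0,1), (1,1,0), (1,1,1), (2,0,0), (2,0,1), (2,1,0), (2,1,1)}
target (0,0,0) ∈ {TSO,PSO}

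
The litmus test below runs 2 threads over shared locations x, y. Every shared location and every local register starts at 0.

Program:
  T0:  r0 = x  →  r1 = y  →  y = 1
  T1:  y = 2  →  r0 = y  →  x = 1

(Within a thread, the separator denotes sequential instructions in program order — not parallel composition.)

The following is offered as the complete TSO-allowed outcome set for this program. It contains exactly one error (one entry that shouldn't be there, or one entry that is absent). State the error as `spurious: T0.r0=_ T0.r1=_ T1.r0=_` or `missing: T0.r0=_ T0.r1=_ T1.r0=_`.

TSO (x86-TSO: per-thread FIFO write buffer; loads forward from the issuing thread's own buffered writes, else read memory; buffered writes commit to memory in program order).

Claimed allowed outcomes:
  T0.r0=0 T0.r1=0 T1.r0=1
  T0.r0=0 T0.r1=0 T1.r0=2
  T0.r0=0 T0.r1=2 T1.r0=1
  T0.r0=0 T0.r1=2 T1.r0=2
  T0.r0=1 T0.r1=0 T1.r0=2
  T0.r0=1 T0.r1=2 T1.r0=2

spurious: T0.r0=1 T0.r1=0 T1.r0=2

outcome vector order: (T0.r0,T0.r1,T1.r0)
[TSO] allowed = {<0 0 1>; <0 0 2>; <0 2 1>; <0 2 2>; <1 2 2>}
claimed∖TSO = {<1 0 2>}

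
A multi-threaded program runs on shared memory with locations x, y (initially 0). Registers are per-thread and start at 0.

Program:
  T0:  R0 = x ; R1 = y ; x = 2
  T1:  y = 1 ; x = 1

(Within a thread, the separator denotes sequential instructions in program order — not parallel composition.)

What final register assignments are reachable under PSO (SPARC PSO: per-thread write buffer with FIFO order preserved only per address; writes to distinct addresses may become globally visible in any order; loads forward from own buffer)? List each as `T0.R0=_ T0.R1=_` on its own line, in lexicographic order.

T0.R0=0 T0.R1=0
T0.R0=0 T0.R1=1
T0.R0=1 T0.R1=0
T0.R0=1 T0.R1=1

outcome vector order: (T0.R0,T0.R1)
|PSO outcomes| = 4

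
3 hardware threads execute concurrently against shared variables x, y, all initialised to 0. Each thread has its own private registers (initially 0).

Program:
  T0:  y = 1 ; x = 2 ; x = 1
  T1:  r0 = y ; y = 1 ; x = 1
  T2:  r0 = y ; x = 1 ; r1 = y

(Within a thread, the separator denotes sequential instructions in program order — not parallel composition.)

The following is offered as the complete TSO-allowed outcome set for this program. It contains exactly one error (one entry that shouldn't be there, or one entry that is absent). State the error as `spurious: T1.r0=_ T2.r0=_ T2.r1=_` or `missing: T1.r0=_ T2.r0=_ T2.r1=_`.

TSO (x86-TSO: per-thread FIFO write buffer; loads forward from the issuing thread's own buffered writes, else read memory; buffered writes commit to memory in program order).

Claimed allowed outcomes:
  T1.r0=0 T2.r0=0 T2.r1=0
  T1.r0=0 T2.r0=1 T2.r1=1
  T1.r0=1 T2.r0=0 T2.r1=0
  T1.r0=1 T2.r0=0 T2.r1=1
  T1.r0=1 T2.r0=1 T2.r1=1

missing: T1.r0=0 T2.r0=0 T2.r1=1

outcome vector order: (T1.r0,T2.r0,T2.r1)
TSO: 6 outcomes — {000 001 011 100 101 111}
TSO∖claimed = {001}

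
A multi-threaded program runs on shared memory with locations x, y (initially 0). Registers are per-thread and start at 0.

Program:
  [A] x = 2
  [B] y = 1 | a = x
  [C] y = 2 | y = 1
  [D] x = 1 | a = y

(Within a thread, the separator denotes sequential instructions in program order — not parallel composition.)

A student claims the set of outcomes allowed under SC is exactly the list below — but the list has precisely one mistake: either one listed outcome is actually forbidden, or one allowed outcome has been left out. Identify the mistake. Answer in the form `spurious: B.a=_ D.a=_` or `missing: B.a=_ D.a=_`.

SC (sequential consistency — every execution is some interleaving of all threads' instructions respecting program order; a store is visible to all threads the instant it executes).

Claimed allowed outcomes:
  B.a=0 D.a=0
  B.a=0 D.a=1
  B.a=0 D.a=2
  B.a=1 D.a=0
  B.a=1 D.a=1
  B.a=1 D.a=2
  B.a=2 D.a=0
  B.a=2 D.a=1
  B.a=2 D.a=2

spurious: B.a=0 D.a=0

outcome vector order: (B.a,D.a)
SC (8): <0 1> <0 2> <1 0> <1 1> <1 2> <2 0> <2 1> <2 2>
claimed∖SC = {<0 0>}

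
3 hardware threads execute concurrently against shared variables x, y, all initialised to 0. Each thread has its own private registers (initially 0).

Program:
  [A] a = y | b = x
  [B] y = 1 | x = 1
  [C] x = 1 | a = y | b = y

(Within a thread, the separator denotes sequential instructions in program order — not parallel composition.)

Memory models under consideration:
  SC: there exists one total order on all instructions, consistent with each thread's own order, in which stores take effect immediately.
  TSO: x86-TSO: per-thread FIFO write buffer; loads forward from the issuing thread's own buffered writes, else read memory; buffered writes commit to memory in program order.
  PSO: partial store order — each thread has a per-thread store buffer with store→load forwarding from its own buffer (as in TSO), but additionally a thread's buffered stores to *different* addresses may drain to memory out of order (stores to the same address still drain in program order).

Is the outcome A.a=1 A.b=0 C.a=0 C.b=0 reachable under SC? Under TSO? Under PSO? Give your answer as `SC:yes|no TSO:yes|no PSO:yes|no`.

SC:no TSO:yes PSO:yes

outcome vector order: (A.a,A.b,C.a,C.b)
under SC → 0000, 0001, 0011, 0100, 0101, 0111, 1011, 1100, 1101, 1111
under TSO → 0000, 0001, 0011, 0100, 0101, 0111, 1000, 1001, 1011, 1100, 1101, 1111
under PSO → 0000, 0001, 0011, 0100, 0101, 0111, 1000, 1001, 1011, 1100, 1101, 1111
target 1000 ∈ {TSO,PSO}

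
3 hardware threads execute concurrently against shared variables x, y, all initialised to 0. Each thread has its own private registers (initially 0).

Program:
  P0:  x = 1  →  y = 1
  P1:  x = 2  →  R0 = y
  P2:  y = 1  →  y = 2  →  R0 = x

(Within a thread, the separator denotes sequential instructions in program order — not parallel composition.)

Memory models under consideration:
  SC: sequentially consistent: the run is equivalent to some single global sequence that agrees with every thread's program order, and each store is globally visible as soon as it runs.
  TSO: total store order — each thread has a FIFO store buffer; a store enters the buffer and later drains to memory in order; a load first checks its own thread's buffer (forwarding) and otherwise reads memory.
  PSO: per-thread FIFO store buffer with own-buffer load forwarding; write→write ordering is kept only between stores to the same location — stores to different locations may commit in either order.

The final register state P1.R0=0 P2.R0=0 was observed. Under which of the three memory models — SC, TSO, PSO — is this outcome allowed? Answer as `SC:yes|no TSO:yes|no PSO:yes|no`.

outcome vector order: (P1.R0,P2.R0)
under SC → 0/1; 0/2; 1/0; 1/1; 1/2; 2/0; 2/1; 2/2
under TSO → 0/0; 0/1; 0/2; 1/0; 1/1; 1/2; 2/0; 2/1; 2/2
under PSO → 0/0; 0/1; 0/2; 1/0; 1/1; 1/2; 2/0; 2/1; 2/2
target 0/0 ∈ {TSO,PSO}

SC:no TSO:yes PSO:yes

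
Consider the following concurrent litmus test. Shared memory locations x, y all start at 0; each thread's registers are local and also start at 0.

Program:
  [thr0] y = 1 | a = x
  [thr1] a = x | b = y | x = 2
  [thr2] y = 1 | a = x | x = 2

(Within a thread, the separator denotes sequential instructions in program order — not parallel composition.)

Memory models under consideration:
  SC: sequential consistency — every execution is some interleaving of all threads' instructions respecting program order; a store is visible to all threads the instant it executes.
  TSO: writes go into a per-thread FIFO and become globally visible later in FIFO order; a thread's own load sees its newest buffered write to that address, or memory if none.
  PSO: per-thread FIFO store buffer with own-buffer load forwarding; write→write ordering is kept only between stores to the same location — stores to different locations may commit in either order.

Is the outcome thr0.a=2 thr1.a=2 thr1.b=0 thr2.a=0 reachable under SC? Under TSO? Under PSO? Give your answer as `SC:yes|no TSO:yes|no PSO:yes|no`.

SC:no TSO:no PSO:yes

outcome vector order: (thr0.a,thr1.a,thr1.b,thr2.a)
SC (10): <0 0 0 0>, <0 0 0 2>, <0 0 1 0>, <0 0 1 2>, <0 2 1 0>, <2 0 0 0>, <2 0 0 2>, <2 0 1 0>, <2 0 1 2>, <2 2 1 0>
TSO (10): <0 0 0 0>, <0 0 0 2>, <0 0 1 0>, <0 0 1 2>, <0 2 1 0>, <2 0 0 0>, <2 0 0 2>, <2 0 1 0>, <2 0 1 2>, <2 2 1 0>
PSO (12): <0 0 0 0>, <0 0 0 2>, <0 0 1 0>, <0 0 1 2>, <0 2 0 0>, <0 2 1 0>, <2 0 0 0>, <2 0 0 2>, <2 0 1 0>, <2 0 1 2>, <2 2 0 0>, <2 2 1 0>
target <2 2 0 0> ∈ {PSO}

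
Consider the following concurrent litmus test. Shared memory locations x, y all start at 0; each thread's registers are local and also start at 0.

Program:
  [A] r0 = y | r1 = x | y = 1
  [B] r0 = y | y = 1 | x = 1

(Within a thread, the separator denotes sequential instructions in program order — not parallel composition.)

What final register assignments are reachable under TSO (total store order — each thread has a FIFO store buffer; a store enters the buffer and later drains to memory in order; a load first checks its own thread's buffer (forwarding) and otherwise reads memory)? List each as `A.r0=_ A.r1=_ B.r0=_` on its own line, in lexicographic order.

A.r0=0 A.r1=0 B.r0=0
A.r0=0 A.r1=0 B.r0=1
A.r0=0 A.r1=1 B.r0=0
A.r0=1 A.r1=0 B.r0=0
A.r0=1 A.r1=1 B.r0=0

outcome vector order: (A.r0,A.r1,B.r0)
|TSO outcomes| = 5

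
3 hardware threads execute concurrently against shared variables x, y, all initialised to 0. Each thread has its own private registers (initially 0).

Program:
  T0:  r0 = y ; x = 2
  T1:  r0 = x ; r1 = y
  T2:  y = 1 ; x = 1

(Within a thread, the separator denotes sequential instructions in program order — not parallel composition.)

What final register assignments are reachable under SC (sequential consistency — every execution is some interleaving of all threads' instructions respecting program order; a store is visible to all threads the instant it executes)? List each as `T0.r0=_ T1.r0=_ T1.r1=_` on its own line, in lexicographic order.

outcome vector order: (T0.r0,T1.r0,T1.r1)
|SC outcomes| = 9

T0.r0=0 T1.r0=0 T1.r1=0
T0.r0=0 T1.r0=0 T1.r1=1
T0.r0=0 T1.r0=1 T1.r1=1
T0.r0=0 T1.r0=2 T1.r1=0
T0.r0=0 T1.r0=2 T1.r1=1
T0.r0=1 T1.r0=0 T1.r1=0
T0.r0=1 T1.r0=0 T1.r1=1
T0.r0=1 T1.r0=1 T1.r1=1
T0.r0=1 T1.r0=2 T1.r1=1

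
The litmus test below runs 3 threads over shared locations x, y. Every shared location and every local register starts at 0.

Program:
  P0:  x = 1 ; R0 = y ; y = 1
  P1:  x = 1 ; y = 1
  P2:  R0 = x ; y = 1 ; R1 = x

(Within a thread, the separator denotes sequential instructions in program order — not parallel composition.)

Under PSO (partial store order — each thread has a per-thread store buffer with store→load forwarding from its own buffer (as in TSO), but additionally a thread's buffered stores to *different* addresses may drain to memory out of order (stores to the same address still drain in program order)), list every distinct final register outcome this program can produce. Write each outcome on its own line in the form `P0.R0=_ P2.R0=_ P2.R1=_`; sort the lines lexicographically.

P0.R0=0 P2.R0=0 P2.R1=0
P0.R0=0 P2.R0=0 P2.R1=1
P0.R0=0 P2.R0=1 P2.R1=1
P0.R0=1 P2.R0=0 P2.R1=0
P0.R0=1 P2.R0=0 P2.R1=1
P0.R0=1 P2.R0=1 P2.R1=1

outcome vector order: (P0.R0,P2.R0,P2.R1)
|PSO outcomes| = 6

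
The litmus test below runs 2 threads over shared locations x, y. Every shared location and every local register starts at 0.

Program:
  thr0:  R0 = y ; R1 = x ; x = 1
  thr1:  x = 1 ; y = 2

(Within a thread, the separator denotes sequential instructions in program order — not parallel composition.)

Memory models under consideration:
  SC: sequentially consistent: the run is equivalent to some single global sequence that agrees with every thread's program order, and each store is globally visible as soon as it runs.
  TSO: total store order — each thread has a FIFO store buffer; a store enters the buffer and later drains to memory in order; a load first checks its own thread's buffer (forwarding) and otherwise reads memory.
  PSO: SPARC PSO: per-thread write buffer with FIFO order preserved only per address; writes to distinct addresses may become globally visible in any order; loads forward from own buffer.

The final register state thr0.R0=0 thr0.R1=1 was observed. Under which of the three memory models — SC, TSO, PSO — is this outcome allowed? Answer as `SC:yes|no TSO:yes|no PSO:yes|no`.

SC:yes TSO:yes PSO:yes

outcome vector order: (thr0.R0,thr0.R1)
[SC] allowed = {0/0; 0/1; 2/1}
[TSO] allowed = {0/0; 0/1; 2/1}
[PSO] allowed = {0/0; 0/1; 2/0; 2/1}
target 0/1 ∈ {SC,TSO,PSO}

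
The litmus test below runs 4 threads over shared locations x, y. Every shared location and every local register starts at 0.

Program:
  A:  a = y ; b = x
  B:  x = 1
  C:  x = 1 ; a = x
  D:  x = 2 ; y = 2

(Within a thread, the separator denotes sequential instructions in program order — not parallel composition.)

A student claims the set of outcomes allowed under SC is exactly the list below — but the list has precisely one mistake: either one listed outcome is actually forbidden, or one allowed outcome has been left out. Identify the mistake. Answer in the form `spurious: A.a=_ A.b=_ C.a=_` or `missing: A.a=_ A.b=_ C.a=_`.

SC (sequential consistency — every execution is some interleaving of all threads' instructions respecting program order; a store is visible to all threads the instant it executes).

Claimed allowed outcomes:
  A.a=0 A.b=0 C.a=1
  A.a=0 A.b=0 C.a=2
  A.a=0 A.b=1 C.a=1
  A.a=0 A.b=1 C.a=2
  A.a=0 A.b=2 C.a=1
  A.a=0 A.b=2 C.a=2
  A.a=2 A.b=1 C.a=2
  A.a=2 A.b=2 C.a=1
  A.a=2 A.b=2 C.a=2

missing: A.a=2 A.b=1 C.a=1

outcome vector order: (A.a,A.b,C.a)
[SC] allowed = {(0,0,1); (0,0,2); (0,1,1); (0,1,2); (0,2,1); (0,2,2); (2,1,1); (2,1,2); (2,2,1); (2,2,2)}
SC∖claimed = {(2,1,1)}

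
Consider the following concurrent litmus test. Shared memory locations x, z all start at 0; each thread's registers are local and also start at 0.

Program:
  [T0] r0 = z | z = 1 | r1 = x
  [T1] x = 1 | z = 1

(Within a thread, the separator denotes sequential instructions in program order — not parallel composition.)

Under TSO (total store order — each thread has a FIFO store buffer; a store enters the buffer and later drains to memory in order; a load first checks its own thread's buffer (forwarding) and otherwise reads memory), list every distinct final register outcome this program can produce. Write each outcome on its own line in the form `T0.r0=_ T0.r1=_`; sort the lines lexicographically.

T0.r0=0 T0.r1=0
T0.r0=0 T0.r1=1
T0.r0=1 T0.r1=1

outcome vector order: (T0.r0,T0.r1)
|TSO outcomes| = 3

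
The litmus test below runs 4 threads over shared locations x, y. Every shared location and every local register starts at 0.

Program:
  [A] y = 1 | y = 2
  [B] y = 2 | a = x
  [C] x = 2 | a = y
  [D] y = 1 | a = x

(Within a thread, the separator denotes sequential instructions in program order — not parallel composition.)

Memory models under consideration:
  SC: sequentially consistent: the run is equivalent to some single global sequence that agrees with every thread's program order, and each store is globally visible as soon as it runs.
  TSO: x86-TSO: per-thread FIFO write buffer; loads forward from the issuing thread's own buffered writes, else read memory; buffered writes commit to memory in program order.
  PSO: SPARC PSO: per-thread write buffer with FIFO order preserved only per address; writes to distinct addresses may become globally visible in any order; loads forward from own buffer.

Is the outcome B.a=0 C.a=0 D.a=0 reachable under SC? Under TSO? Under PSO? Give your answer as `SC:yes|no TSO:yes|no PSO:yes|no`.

SC:no TSO:yes PSO:yes

outcome vector order: (B.a,C.a,D.a)
under SC → (0,1,0); (0,1,2); (0,2,0); (0,2,2); (2,0,2); (2,1,0); (2,1,2); (2,2,0); (2,2,2)
under TSO → (0,0,0); (0,0,2); (0,1,0); (0,1,2); (0,2,0); (0,2,2); (2,0,0); (2,0,2); (2,1,0); (2,1,2); (2,2,0); (2,2,2)
under PSO → (0,0,0); (0,0,2); (0,1,0); (0,1,2); (0,2,0); (0,2,2); (2,0,0); (2,0,2); (2,1,0); (2,1,2); (2,2,0); (2,2,2)
target (0,0,0) ∈ {TSO,PSO}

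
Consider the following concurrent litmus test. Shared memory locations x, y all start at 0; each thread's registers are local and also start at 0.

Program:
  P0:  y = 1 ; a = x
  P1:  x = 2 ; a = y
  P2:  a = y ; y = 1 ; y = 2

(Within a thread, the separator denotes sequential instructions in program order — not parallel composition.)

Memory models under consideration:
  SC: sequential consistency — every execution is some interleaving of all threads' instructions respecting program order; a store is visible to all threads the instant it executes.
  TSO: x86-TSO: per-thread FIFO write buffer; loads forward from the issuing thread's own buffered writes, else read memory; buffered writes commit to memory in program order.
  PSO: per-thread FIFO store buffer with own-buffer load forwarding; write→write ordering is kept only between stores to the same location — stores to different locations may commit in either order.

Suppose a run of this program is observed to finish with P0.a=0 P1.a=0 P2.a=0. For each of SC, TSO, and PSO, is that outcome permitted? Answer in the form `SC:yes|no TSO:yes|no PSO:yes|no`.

SC:no TSO:yes PSO:yes

outcome vector order: (P0.a,P1.a,P2.a)
[SC] allowed = {(0,1,0); (0,1,1); (0,2,0); (0,2,1); (2,0,0); (2,0,1); (2,1,0); (2,1,1); (2,2,0); (2,2,1)}
[TSO] allowed = {(0,0,0); (0,0,1); (0,1,0); (0,1,1); (0,2,0); (0,2,1); (2,0,0); (2,0,1); (2,1,0); (2,1,1); (2,2,0); (2,2,1)}
[PSO] allowed = {(0,0,0); (0,0,1); (0,1,0); (0,1,1); (0,2,0); (0,2,1); (2,0,0); (2,0,1); (2,1,0); (2,1,1); (2,2,0); (2,2,1)}
target (0,0,0) ∈ {TSO,PSO}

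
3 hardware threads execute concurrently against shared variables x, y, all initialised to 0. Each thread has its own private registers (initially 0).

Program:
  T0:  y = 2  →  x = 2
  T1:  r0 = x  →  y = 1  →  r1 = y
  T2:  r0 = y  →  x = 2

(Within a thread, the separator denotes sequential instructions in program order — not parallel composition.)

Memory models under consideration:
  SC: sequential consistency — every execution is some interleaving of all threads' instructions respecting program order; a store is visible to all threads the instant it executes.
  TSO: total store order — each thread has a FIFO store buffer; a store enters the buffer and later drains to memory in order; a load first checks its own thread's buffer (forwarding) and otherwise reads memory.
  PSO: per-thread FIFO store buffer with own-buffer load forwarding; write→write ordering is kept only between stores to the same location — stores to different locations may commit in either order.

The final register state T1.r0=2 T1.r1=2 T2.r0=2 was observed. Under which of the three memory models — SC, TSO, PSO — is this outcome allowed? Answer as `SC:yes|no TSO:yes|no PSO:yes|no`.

outcome vector order: (T1.r0,T1.r1,T2.r0)
SC: 10 outcomes — {0/1/0 0/1/1 0/1/2 0/2/0 0/2/1 0/2/2 2/1/0 2/1/1 2/1/2 2/2/0}
TSO: 10 outcomes — {0/1/0 0/1/1 0/1/2 0/2/0 0/2/1 0/2/2 2/1/0 2/1/1 2/1/2 2/2/0}
PSO: 12 outcomes — {0/1/0 0/1/1 0/1/2 0/2/0 0/2/1 0/2/2 2/1/0 2/1/1 2/1/2 2/2/0 2/2/1 2/2/2}
target 2/2/2 ∈ {PSO}

SC:no TSO:no PSO:yes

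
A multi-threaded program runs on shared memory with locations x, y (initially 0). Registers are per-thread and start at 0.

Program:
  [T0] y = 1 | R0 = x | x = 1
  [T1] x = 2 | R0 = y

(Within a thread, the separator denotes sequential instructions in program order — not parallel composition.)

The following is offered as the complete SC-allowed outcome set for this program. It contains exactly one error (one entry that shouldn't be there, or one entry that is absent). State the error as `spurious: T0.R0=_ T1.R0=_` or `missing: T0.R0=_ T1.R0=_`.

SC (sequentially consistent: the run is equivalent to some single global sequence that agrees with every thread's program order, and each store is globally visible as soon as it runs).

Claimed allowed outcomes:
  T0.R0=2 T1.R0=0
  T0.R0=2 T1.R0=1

missing: T0.R0=0 T1.R0=1

outcome vector order: (T0.R0,T1.R0)
[SC] allowed = {01, 20, 21}
SC∖claimed = {01}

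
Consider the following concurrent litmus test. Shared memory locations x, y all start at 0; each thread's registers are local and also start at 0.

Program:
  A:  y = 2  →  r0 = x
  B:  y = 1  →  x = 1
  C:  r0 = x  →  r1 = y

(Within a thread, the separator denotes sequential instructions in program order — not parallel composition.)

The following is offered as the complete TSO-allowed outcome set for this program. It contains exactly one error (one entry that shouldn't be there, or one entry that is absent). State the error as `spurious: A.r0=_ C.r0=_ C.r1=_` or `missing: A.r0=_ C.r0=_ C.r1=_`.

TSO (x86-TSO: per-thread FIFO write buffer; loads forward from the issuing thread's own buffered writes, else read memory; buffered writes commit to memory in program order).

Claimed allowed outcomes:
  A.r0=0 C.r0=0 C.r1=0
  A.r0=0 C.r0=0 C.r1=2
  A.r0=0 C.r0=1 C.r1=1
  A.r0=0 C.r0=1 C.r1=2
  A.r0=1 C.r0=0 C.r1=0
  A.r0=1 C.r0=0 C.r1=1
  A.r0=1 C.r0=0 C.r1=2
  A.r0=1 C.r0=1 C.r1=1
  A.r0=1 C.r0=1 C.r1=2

outcome vector order: (A.r0,C.r0,C.r1)
under TSO → <0 0 0>, <0 0 1>, <0 0 2>, <0 1 1>, <0 1 2>, <1 0 0>, <1 0 1>, <1 0 2>, <1 1 1>, <1 1 2>
TSO∖claimed = {<0 0 1>}

missing: A.r0=0 C.r0=0 C.r1=1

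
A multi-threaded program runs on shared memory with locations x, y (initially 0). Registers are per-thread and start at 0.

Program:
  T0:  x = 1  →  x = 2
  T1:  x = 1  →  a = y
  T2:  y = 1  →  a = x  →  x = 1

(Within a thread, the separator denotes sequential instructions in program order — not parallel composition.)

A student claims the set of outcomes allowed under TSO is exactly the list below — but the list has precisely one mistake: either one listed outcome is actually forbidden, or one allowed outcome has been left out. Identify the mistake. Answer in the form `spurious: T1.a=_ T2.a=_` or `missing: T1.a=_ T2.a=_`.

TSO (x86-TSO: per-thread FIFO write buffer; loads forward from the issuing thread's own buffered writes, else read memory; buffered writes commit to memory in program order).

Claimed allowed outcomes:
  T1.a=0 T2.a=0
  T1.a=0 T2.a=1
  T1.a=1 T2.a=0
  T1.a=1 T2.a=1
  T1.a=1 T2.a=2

outcome vector order: (T1.a,T2.a)
under TSO → <0 0>; <0 1>; <0 2>; <1 0>; <1 1>; <1 2>
TSO∖claimed = {<0 2>}

missing: T1.a=0 T2.a=2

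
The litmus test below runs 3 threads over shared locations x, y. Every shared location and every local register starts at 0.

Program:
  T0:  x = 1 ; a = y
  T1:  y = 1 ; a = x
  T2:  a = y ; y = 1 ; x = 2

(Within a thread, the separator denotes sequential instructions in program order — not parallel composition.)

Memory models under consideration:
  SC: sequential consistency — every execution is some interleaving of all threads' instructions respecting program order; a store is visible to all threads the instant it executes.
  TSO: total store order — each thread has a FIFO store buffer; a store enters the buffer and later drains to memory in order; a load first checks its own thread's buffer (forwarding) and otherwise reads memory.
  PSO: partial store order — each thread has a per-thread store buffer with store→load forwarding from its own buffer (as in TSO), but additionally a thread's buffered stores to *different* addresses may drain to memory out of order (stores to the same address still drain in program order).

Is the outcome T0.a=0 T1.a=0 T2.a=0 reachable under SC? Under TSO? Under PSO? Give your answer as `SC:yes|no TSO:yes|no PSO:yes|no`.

outcome vector order: (T0.a,T1.a,T2.a)
SC (10): 010; 011; 020; 021; 100; 101; 110; 111; 120; 121
TSO (12): 000; 001; 010; 011; 020; 021; 100; 101; 110; 111; 120; 121
PSO (12): 000; 001; 010; 011; 020; 021; 100; 101; 110; 111; 120; 121
target 000 ∈ {TSO,PSO}

SC:no TSO:yes PSO:yes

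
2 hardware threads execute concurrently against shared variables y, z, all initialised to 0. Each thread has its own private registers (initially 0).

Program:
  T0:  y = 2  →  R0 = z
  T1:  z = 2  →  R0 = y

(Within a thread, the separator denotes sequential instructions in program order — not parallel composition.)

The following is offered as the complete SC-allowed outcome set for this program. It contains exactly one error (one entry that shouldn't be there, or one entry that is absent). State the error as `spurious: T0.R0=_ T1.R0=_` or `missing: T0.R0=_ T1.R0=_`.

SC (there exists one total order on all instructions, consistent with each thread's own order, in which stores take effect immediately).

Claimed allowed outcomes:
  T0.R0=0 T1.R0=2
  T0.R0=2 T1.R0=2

missing: T0.R0=2 T1.R0=0

outcome vector order: (T0.R0,T1.R0)
under SC → 0/2 2/0 2/2
SC∖claimed = {2/0}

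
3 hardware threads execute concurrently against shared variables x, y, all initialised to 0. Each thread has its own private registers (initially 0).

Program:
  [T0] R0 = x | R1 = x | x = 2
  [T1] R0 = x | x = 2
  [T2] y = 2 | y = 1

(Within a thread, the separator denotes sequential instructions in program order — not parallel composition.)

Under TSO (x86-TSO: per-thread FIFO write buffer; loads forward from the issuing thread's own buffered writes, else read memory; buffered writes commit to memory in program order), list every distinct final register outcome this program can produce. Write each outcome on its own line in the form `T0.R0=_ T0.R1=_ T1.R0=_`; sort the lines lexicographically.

T0.R0=0 T0.R1=0 T1.R0=0
T0.R0=0 T0.R1=0 T1.R0=2
T0.R0=0 T0.R1=2 T1.R0=0
T0.R0=2 T0.R1=2 T1.R0=0

outcome vector order: (T0.R0,T0.R1,T1.R0)
|TSO outcomes| = 4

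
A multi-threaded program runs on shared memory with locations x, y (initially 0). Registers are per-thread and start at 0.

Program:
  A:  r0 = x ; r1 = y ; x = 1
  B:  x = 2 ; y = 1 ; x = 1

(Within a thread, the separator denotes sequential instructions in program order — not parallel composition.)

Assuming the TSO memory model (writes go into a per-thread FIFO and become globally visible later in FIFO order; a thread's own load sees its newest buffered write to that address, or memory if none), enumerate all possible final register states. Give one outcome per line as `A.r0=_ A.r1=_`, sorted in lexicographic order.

A.r0=0 A.r1=0
A.r0=0 A.r1=1
A.r0=1 A.r1=1
A.r0=2 A.r1=0
A.r0=2 A.r1=1

outcome vector order: (A.r0,A.r1)
|TSO outcomes| = 5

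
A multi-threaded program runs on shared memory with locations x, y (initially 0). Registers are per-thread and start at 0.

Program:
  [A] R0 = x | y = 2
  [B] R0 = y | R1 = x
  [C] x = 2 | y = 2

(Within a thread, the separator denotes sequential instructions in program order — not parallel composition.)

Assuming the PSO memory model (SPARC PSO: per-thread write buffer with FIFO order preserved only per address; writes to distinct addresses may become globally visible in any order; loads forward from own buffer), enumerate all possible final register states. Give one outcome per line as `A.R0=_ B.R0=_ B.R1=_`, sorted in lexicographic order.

outcome vector order: (A.R0,B.R0,B.R1)
|PSO outcomes| = 8

A.R0=0 B.R0=0 B.R1=0
A.R0=0 B.R0=0 B.R1=2
A.R0=0 B.R0=2 B.R1=0
A.R0=0 B.R0=2 B.R1=2
A.R0=2 B.R0=0 B.R1=0
A.R0=2 B.R0=0 B.R1=2
A.R0=2 B.R0=2 B.R1=0
A.R0=2 B.R0=2 B.R1=2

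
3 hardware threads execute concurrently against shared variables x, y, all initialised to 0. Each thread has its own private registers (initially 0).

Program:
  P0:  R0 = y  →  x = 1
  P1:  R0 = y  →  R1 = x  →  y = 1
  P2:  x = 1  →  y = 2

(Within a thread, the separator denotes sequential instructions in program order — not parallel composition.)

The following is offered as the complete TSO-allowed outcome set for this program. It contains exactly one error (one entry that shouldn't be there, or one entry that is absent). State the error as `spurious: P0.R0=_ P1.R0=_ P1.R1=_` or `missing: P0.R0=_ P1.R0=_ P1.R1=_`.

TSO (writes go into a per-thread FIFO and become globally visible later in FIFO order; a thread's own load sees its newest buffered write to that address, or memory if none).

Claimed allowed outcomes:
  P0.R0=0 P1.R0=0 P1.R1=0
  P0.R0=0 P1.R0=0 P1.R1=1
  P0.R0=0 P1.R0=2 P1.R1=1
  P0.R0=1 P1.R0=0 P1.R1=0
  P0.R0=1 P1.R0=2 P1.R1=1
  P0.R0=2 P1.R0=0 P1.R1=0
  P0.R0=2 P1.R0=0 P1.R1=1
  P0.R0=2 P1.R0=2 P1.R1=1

outcome vector order: (P0.R0,P1.R0,P1.R1)
[TSO] allowed = {000; 001; 021; 100; 101; 121; 200; 201; 221}
TSO∖claimed = {101}

missing: P0.R0=1 P1.R0=0 P1.R1=1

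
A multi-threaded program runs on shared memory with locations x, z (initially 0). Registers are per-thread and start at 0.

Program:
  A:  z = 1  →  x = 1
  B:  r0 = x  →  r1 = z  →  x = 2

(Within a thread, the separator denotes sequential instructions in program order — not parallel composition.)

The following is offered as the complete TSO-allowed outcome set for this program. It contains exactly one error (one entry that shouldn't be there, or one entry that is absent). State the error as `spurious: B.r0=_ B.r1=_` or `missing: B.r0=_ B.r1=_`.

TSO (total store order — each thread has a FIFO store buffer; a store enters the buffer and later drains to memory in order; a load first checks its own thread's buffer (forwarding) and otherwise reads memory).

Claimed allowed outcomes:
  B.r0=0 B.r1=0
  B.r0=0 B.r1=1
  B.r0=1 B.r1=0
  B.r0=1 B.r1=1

outcome vector order: (B.r0,B.r1)
TSO: 3 outcomes — {00 01 11}
claimed∖TSO = {10}

spurious: B.r0=1 B.r1=0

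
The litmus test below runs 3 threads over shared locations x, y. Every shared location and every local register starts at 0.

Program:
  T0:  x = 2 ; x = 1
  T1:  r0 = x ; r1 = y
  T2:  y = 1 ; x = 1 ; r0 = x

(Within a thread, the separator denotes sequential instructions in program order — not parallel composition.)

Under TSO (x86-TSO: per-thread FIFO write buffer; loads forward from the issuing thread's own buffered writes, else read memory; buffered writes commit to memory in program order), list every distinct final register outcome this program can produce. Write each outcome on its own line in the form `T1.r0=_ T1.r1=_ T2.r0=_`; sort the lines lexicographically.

outcome vector order: (T1.r0,T1.r1,T2.r0)
|TSO outcomes| = 10

T1.r0=0 T1.r1=0 T2.r0=1
T1.r0=0 T1.r1=0 T2.r0=2
T1.r0=0 T1.r1=1 T2.r0=1
T1.r0=0 T1.r1=1 T2.r0=2
T1.r0=1 T1.r1=0 T2.r0=1
T1.r0=1 T1.r1=1 T2.r0=1
T1.r0=1 T1.r1=1 T2.r0=2
T1.r0=2 T1.r1=0 T2.r0=1
T1.r0=2 T1.r1=1 T2.r0=1
T1.r0=2 T1.r1=1 T2.r0=2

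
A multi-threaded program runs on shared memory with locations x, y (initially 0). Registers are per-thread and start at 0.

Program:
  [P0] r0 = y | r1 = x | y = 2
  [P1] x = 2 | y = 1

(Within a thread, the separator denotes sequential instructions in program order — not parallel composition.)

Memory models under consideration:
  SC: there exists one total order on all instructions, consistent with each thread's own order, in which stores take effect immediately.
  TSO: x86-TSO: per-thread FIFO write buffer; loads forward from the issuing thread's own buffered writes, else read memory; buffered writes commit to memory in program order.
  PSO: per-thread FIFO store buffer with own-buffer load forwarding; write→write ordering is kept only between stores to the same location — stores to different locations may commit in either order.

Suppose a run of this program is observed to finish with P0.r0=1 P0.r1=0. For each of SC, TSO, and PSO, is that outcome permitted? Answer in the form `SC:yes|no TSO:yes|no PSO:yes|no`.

outcome vector order: (P0.r0,P0.r1)
SC (3): 00; 02; 12
TSO (3): 00; 02; 12
PSO (4): 00; 02; 10; 12
target 10 ∈ {PSO}

SC:no TSO:no PSO:yes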